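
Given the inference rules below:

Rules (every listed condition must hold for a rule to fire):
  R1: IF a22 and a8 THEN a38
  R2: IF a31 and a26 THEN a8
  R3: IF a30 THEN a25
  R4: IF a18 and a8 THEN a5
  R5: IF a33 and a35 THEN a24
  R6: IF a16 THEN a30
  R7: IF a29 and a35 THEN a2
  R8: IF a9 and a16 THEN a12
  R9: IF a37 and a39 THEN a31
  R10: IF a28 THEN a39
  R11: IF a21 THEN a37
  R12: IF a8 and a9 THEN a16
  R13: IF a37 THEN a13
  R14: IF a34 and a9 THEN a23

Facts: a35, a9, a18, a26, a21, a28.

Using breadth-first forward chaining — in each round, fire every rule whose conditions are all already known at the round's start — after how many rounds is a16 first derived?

4

[1] R10 [IF a28 THEN a39]; R11 [IF a21 THEN a37]. ⇒ new: a39, a37.
[2] R9 [IF a37 and a39 THEN a31]; R13 [IF a37 THEN a13]. ⇒ new: a31, a13.
[3] R2 [IF a31 and a26 THEN a8]. ⇒ new: a8.
[4] R4 [IF a18 and a8 THEN a5]; R12 [IF a8 and a9 THEN a16]. ⇒ new: a5, a16.
a16 first appears in round 4.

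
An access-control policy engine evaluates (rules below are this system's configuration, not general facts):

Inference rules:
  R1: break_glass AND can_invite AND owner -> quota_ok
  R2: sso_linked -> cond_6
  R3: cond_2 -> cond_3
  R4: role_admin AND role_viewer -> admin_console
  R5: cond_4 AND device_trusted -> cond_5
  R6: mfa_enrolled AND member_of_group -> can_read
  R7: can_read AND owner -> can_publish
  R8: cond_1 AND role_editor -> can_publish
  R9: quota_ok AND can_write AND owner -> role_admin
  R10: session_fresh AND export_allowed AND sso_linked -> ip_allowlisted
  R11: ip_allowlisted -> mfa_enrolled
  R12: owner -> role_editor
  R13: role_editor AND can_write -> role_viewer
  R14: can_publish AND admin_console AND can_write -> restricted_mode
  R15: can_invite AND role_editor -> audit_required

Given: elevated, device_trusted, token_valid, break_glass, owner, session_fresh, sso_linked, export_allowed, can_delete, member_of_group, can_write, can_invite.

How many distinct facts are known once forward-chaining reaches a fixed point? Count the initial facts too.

[1] R1 [break_glass AND can_invite AND owner -> quota_ok]; R2 [sso_linked -> cond_6]; R10 [session_fresh AND export_allowed AND sso_linked -> ip_allowlisted]; R12 [owner -> role_editor]. ⇒ new: quota_ok, cond_6, ip_allowlisted, role_editor.
[2] R9 [quota_ok AND can_write AND owner -> role_admin]; R11 [ip_allowlisted -> mfa_enrolled]; R13 [role_editor AND can_write -> role_viewer]; R15 [can_invite AND role_editor -> audit_required]. ⇒ new: role_admin, mfa_enrolled, role_viewer, audit_required.
[3] R4 [role_admin AND role_viewer -> admin_console]; R6 [mfa_enrolled AND member_of_group -> can_read]. ⇒ new: admin_console, can_read.
[4] R7 [can_read AND owner -> can_publish]. ⇒ new: can_publish.
[5] R14 [can_publish AND admin_console AND can_write -> restricted_mode]. ⇒ new: restricted_mode.
Closure: {admin_console, audit_required, break_glass, can_delete, can_invite, can_publish, can_read, can_write, cond_6, device_trusted, elevated, export_allowed, ip_allowlisted, member_of_group, mfa_enrolled, owner, quota_ok, restricted_mode, role_admin, role_editor, role_viewer, session_fresh, sso_linked, token_valid} — 24 facts.

24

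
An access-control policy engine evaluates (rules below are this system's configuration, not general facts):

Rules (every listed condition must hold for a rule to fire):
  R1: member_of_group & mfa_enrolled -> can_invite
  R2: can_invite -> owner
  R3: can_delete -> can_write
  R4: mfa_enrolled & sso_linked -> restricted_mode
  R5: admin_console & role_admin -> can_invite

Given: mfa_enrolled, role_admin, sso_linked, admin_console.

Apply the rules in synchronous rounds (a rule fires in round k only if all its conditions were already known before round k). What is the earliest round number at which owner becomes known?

2

Round 1: R4 [mfa_enrolled & sso_linked -> restricted_mode]; R5 [admin_console & role_admin -> can_invite]. Adds restricted_mode, can_invite.
Round 2: R2 [can_invite -> owner]. Adds owner.
owner first appears in round 2.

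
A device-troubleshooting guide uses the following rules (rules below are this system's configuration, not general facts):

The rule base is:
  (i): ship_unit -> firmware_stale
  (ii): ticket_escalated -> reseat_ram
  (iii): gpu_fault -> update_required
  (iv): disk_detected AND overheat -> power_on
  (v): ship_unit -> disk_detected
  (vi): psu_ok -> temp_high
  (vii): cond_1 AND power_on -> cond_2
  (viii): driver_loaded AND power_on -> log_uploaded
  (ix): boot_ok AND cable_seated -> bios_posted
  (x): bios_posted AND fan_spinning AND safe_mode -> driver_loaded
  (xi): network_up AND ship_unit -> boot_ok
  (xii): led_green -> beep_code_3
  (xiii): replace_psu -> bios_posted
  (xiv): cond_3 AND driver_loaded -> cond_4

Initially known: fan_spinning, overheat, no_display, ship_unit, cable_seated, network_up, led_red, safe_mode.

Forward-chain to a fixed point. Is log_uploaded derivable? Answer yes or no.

Round 1 — (i), (v), (xi), derive firmware_stale, disk_detected, boot_ok.
Round 2 — (iv), (ix), derive power_on, bios_posted.
Round 3 — (x), derive driver_loaded.
Round 4 — (viii), derive log_uploaded.
log_uploaded appears in round 4, so it is derivable.

yes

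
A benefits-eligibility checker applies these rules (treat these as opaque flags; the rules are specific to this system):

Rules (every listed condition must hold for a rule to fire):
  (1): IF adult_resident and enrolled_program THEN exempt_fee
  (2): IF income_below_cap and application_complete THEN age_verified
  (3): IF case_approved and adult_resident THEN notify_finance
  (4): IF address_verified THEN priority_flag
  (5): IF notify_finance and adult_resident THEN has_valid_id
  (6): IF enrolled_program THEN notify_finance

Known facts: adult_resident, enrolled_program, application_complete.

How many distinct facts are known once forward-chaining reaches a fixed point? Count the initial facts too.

Round 1: (1) [IF adult_resident and enrolled_program THEN exempt_fee]; (6) [IF enrolled_program THEN notify_finance]. New: exempt_fee, notify_finance.
Round 2: (5) [IF notify_finance and adult_resident THEN has_valid_id]. New: has_valid_id.
Closure: {adult_resident, application_complete, enrolled_program, exempt_fee, has_valid_id, notify_finance} — 6 facts.

6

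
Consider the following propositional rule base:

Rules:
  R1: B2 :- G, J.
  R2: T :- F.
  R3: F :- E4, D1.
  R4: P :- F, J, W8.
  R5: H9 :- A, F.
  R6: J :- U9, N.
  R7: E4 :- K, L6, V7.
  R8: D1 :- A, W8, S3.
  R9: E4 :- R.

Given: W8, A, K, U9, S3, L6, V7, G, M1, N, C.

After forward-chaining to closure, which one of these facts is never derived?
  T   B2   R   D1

Round 1: R6 [J :- U9, N.]; R7 [E4 :- K, L6, V7.]; R8 [D1 :- A, W8, S3.]. New: J, E4, D1.
Round 2: R1 [B2 :- G, J.]; R3 [F :- E4, D1.]. New: B2, F.
Round 3: R2 [T :- F.]; R4 [P :- F, J, W8.]; R5 [H9 :- A, F.]. New: T, P, H9.
Derived: D1 (round 1), T (round 3), B2 (round 2). R never appears in any round.

R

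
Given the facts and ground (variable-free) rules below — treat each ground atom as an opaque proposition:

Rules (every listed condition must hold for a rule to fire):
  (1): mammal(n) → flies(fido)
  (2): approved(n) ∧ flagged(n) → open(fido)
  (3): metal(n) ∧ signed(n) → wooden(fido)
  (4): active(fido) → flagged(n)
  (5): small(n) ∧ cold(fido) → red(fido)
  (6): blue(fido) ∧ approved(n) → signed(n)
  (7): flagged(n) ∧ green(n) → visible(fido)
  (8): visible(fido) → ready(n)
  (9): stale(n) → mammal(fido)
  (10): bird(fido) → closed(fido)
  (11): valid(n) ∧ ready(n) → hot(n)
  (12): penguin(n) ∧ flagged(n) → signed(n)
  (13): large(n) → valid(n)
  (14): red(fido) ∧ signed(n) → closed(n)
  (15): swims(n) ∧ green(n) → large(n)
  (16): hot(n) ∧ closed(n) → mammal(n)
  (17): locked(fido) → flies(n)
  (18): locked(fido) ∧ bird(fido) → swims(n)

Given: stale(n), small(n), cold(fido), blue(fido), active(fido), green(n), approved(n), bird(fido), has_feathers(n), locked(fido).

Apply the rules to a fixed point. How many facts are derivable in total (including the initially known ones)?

26

[1] (4) [active(fido) → flagged(n)]; (5) [small(n) ∧ cold(fido) → red(fido)]; (6) [blue(fido) ∧ approved(n) → signed(n)]; (9) [stale(n) → mammal(fido)]; (10) [bird(fido) → closed(fido)]; (17) [locked(fido) → flies(n)]; (18) [locked(fido) ∧ bird(fido) → swims(n)]. ⇒ new: flagged(n), red(fido), signed(n), mammal(fido), closed(fido), flies(n), swims(n).
[2] (2) [approved(n) ∧ flagged(n) → open(fido)]; (7) [flagged(n) ∧ green(n) → visible(fido)]; (14) [red(fido) ∧ signed(n) → closed(n)]; (15) [swims(n) ∧ green(n) → large(n)]. ⇒ new: open(fido), visible(fido), closed(n), large(n).
[3] (8) [visible(fido) → ready(n)]; (13) [large(n) → valid(n)]. ⇒ new: ready(n), valid(n).
[4] (11) [valid(n) ∧ ready(n) → hot(n)]. ⇒ new: hot(n).
[5] (16) [hot(n) ∧ closed(n) → mammal(n)]. ⇒ new: mammal(n).
[6] (1) [mammal(n) → flies(fido)]. ⇒ new: flies(fido).
Closure: {active(fido), approved(n), bird(fido), blue(fido), closed(fido), closed(n), cold(fido), flagged(n), flies(fido), flies(n), green(n), has_feathers(n), hot(n), large(n), locked(fido), mammal(fido), mammal(n), open(fido), ready(n), red(fido), signed(n), small(n), stale(n), swims(n), valid(n), visible(fido)} — 26 facts.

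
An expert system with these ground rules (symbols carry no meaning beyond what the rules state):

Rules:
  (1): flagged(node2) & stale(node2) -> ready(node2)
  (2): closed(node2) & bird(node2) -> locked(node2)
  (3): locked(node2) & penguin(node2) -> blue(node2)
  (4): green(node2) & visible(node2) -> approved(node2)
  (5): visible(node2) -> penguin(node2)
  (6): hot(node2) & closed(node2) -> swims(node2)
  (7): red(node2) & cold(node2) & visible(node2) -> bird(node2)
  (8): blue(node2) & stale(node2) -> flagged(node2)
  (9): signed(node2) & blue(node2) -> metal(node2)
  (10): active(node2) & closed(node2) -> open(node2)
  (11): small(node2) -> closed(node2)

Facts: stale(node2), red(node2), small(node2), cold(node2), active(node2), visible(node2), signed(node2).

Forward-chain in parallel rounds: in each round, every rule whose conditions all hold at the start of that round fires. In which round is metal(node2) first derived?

4

Round 1 — (5), (7), (11), derive penguin(node2), bird(node2), closed(node2).
Round 2 — (2), (10), derive locked(node2), open(node2).
Round 3 — (3), derive blue(node2).
Round 4 — (8), (9), derive flagged(node2), metal(node2).
metal(node2) first appears in round 4.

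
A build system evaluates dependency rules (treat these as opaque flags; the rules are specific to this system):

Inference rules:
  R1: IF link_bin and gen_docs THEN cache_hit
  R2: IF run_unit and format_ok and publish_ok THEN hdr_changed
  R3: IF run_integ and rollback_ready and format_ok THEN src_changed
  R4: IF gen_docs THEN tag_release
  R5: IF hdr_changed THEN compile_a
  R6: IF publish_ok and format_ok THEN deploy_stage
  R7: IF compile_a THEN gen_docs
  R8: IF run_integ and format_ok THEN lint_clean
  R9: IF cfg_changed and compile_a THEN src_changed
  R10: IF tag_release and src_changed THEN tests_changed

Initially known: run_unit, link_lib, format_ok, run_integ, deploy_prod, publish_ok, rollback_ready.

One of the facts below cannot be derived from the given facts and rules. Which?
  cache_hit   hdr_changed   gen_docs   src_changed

cache_hit

Round 1: R2 [IF run_unit and format_ok and publish_ok THEN hdr_changed]; R3 [IF run_integ and rollback_ready and format_ok THEN src_changed]; R6 [IF publish_ok and format_ok THEN deploy_stage]; R8 [IF run_integ and format_ok THEN lint_clean]. Adds hdr_changed, src_changed, deploy_stage, lint_clean.
Round 2: R5 [IF hdr_changed THEN compile_a]. Adds compile_a.
Round 3: R7 [IF compile_a THEN gen_docs]. Adds gen_docs.
Round 4: R4 [IF gen_docs THEN tag_release]. Adds tag_release.
Round 5: R10 [IF tag_release and src_changed THEN tests_changed]. Adds tests_changed.
Derived: gen_docs (round 3), hdr_changed (round 1), src_changed (round 1). cache_hit never appears in any round.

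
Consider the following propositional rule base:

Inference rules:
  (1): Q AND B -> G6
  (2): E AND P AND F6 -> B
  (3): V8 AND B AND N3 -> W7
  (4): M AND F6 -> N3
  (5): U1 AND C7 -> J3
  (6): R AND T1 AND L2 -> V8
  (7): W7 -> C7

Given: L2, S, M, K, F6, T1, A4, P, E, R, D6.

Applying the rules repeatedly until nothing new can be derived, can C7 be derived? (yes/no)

Round 1: (2) [E AND P AND F6 -> B]; (4) [M AND F6 -> N3]; (6) [R AND T1 AND L2 -> V8]. Adds B, N3, V8.
Round 2: (3) [V8 AND B AND N3 -> W7]. Adds W7.
Round 3: (7) [W7 -> C7]. Adds C7.
C7 appears in round 3, so it is derivable.

yes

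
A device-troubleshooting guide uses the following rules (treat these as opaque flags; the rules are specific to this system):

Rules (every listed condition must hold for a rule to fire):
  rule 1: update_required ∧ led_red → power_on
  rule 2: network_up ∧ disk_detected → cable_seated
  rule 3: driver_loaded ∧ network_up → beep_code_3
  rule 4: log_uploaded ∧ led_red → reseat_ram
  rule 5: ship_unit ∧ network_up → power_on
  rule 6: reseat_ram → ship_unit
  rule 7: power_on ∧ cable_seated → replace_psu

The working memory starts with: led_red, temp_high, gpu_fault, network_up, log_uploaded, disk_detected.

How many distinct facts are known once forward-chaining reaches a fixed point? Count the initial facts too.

Round 1 fires rule 2, rule 4, giving cable_seated, reseat_ram.
Round 2 fires rule 6, giving ship_unit.
Round 3 fires rule 5, giving power_on.
Round 4 fires rule 7, giving replace_psu.
Closure: {cable_seated, disk_detected, gpu_fault, led_red, log_uploaded, network_up, power_on, replace_psu, reseat_ram, ship_unit, temp_high} — 11 facts.

11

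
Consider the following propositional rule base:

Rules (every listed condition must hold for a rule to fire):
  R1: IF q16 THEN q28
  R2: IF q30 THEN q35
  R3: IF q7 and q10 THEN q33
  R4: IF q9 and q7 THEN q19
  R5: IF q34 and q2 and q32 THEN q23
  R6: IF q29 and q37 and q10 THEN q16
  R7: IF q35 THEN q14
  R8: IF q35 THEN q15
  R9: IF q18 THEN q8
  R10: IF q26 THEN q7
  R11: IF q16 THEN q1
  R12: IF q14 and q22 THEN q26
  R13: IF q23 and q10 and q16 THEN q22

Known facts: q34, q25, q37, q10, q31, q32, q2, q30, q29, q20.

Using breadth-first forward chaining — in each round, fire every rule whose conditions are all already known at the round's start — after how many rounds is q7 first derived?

4

Round 1 — R2, R5, R6, derive q35, q23, q16.
Round 2 — R1, R7, R8, R11, R13, derive q28, q14, q15, q1, q22.
Round 3 — R12, derive q26.
Round 4 — R10, derive q7.
q7 first appears in round 4.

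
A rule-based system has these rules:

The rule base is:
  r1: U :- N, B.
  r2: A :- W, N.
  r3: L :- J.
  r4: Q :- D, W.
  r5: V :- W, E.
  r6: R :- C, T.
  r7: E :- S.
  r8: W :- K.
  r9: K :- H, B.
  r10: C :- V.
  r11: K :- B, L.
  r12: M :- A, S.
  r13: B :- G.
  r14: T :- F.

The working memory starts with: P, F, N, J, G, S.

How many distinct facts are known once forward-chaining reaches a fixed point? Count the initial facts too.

Round 1 — r3, r7, r13, r14, derive L, E, B, T.
Round 2 — r1, r11, derive U, K.
Round 3 — r8, derive W.
Round 4 — r2, r5, derive A, V.
Round 5 — r10, r12, derive C, M.
Round 6 — r6, derive R.
Closure: {A, B, C, E, F, G, J, K, L, M, N, P, R, S, T, U, V, W} — 18 facts.

18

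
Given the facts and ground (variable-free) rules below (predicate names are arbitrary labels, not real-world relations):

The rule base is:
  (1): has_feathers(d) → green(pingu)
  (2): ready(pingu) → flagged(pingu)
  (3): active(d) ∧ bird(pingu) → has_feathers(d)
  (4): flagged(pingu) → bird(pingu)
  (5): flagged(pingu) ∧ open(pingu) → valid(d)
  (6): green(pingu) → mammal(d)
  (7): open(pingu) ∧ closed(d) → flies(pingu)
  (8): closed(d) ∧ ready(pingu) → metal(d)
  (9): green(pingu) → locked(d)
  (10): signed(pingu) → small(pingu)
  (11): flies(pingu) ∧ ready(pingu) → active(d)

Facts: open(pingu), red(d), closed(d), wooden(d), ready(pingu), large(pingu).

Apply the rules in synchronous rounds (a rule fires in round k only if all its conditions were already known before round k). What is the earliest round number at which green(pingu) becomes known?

Round 1: (2) [ready(pingu) → flagged(pingu)]; (7) [open(pingu) ∧ closed(d) → flies(pingu)]; (8) [closed(d) ∧ ready(pingu) → metal(d)]. New: flagged(pingu), flies(pingu), metal(d).
Round 2: (4) [flagged(pingu) → bird(pingu)]; (5) [flagged(pingu) ∧ open(pingu) → valid(d)]; (11) [flies(pingu) ∧ ready(pingu) → active(d)]. New: bird(pingu), valid(d), active(d).
Round 3: (3) [active(d) ∧ bird(pingu) → has_feathers(d)]. New: has_feathers(d).
Round 4: (1) [has_feathers(d) → green(pingu)]. New: green(pingu).
green(pingu) first appears in round 4.

4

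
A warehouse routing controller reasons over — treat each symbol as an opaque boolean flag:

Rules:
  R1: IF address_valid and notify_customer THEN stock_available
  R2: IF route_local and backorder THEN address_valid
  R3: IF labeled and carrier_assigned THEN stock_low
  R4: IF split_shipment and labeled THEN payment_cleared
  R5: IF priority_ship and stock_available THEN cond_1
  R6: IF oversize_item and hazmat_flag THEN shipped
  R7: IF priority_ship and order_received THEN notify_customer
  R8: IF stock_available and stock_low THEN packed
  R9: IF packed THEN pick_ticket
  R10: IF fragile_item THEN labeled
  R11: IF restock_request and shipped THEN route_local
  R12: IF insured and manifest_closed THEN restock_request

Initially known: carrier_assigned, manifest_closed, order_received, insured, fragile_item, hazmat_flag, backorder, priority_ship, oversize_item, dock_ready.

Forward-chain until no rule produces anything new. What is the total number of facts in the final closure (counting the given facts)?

21

[1] R6 [IF oversize_item and hazmat_flag THEN shipped]; R7 [IF priority_ship and order_received THEN notify_customer]; R10 [IF fragile_item THEN labeled]; R12 [IF insured and manifest_closed THEN restock_request]. ⇒ new: shipped, notify_customer, labeled, restock_request.
[2] R3 [IF labeled and carrier_assigned THEN stock_low]; R11 [IF restock_request and shipped THEN route_local]. ⇒ new: stock_low, route_local.
[3] R2 [IF route_local and backorder THEN address_valid]. ⇒ new: address_valid.
[4] R1 [IF address_valid and notify_customer THEN stock_available]. ⇒ new: stock_available.
[5] R5 [IF priority_ship and stock_available THEN cond_1]; R8 [IF stock_available and stock_low THEN packed]. ⇒ new: cond_1, packed.
[6] R9 [IF packed THEN pick_ticket]. ⇒ new: pick_ticket.
Closure: {address_valid, backorder, carrier_assigned, cond_1, dock_ready, fragile_item, hazmat_flag, insured, labeled, manifest_closed, notify_customer, order_received, oversize_item, packed, pick_ticket, priority_ship, restock_request, route_local, shipped, stock_available, stock_low} — 21 facts.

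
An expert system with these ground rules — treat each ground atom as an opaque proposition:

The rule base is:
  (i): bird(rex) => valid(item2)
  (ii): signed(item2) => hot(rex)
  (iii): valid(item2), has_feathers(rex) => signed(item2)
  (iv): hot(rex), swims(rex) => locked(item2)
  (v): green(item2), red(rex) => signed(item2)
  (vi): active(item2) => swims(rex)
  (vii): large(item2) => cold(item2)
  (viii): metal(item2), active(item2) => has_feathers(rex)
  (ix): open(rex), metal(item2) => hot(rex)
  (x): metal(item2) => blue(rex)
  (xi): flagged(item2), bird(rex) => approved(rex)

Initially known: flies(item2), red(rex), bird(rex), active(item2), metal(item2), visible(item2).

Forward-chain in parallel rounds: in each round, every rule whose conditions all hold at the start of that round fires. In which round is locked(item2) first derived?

Round 1 fires (i), (vi), (viii), (x), giving valid(item2), swims(rex), has_feathers(rex), blue(rex).
Round 2 fires (iii), giving signed(item2).
Round 3 fires (ii), giving hot(rex).
Round 4 fires (iv), giving locked(item2).
locked(item2) first appears in round 4.

4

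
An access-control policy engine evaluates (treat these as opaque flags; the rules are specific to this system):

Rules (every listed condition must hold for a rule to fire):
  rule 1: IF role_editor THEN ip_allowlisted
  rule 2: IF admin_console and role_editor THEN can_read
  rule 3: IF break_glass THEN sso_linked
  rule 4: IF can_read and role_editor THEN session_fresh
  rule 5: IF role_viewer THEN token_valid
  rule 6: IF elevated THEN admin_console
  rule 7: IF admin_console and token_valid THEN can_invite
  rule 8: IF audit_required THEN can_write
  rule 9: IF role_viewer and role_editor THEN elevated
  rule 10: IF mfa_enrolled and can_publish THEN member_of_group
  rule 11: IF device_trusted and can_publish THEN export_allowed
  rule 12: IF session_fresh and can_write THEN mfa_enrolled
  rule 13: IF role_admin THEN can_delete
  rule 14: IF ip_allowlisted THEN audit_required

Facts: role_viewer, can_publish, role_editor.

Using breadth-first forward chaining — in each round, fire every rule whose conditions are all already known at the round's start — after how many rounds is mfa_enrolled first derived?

Round 1 fires rule 1, rule 5, rule 9, giving ip_allowlisted, token_valid, elevated.
Round 2 fires rule 6, rule 14, giving admin_console, audit_required.
Round 3 fires rule 2, rule 7, rule 8, giving can_read, can_invite, can_write.
Round 4 fires rule 4, giving session_fresh.
Round 5 fires rule 12, giving mfa_enrolled.
mfa_enrolled first appears in round 5.

5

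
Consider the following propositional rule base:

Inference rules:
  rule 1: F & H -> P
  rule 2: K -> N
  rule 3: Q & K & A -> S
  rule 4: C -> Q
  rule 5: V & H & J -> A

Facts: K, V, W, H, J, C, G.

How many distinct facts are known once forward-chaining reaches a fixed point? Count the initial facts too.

Round 1 fires rule 2, rule 4, rule 5, giving N, Q, A.
Round 2 fires rule 3, giving S.
Closure: {A, C, G, H, J, K, N, Q, S, V, W} — 11 facts.

11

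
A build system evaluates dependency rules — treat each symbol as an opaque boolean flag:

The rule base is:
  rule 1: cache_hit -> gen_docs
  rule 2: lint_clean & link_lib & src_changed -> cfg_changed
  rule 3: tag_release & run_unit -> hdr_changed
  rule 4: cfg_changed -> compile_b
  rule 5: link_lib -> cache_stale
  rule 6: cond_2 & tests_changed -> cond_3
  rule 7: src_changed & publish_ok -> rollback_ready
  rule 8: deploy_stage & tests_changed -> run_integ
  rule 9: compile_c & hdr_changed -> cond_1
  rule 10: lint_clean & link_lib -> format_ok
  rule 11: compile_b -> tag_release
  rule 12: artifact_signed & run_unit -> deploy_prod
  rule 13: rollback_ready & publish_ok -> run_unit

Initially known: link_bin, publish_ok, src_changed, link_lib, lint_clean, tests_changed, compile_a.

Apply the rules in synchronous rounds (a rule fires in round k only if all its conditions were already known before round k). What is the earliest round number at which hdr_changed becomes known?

Round 1 — rule 2, rule 5, rule 7, rule 10, derive cfg_changed, cache_stale, rollback_ready, format_ok.
Round 2 — rule 4, rule 13, derive compile_b, run_unit.
Round 3 — rule 11, derive tag_release.
Round 4 — rule 3, derive hdr_changed.
hdr_changed first appears in round 4.

4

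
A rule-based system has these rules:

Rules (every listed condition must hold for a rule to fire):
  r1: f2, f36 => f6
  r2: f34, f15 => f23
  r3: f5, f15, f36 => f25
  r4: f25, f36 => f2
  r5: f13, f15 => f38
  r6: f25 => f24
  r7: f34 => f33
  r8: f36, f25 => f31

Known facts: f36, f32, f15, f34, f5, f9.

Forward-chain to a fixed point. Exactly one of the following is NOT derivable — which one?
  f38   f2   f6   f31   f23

Round 1 — r2, r3, r7, derive f23, f25, f33.
Round 2 — r4, r6, r8, derive f2, f24, f31.
Round 3 — r1, derive f6.
Derived: f6 (round 3), f2 (round 2), f31 (round 2), f23 (round 1). f38 never appears in any round.

f38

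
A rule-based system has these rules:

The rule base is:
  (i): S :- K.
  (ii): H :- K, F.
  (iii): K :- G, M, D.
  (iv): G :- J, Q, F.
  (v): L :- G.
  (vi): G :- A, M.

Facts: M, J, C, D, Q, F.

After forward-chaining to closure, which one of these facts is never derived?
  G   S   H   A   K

A

Round 1 — (iv), derive G.
Round 2 — (iii), (v), derive K, L.
Round 3 — (i), (ii), derive S, H.
Derived: K (round 2), G (round 1), S (round 3), H (round 3). A never appears in any round.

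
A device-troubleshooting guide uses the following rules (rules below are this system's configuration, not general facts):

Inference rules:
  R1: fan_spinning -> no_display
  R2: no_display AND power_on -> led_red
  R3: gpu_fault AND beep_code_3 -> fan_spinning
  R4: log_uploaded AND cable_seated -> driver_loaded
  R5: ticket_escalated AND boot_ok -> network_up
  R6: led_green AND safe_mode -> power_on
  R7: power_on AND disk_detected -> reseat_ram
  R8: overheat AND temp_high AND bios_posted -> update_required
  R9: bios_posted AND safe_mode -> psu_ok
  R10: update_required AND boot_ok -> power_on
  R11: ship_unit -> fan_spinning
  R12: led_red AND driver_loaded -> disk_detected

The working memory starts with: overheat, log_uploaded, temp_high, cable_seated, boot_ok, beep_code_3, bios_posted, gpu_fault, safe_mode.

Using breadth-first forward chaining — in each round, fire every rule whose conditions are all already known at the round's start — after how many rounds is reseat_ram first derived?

Round 1: R3 [gpu_fault AND beep_code_3 -> fan_spinning]; R4 [log_uploaded AND cable_seated -> driver_loaded]; R8 [overheat AND temp_high AND bios_posted -> update_required]; R9 [bios_posted AND safe_mode -> psu_ok]. Adds fan_spinning, driver_loaded, update_required, psu_ok.
Round 2: R1 [fan_spinning -> no_display]; R10 [update_required AND boot_ok -> power_on]. Adds no_display, power_on.
Round 3: R2 [no_display AND power_on -> led_red]. Adds led_red.
Round 4: R12 [led_red AND driver_loaded -> disk_detected]. Adds disk_detected.
Round 5: R7 [power_on AND disk_detected -> reseat_ram]. Adds reseat_ram.
reseat_ram first appears in round 5.

5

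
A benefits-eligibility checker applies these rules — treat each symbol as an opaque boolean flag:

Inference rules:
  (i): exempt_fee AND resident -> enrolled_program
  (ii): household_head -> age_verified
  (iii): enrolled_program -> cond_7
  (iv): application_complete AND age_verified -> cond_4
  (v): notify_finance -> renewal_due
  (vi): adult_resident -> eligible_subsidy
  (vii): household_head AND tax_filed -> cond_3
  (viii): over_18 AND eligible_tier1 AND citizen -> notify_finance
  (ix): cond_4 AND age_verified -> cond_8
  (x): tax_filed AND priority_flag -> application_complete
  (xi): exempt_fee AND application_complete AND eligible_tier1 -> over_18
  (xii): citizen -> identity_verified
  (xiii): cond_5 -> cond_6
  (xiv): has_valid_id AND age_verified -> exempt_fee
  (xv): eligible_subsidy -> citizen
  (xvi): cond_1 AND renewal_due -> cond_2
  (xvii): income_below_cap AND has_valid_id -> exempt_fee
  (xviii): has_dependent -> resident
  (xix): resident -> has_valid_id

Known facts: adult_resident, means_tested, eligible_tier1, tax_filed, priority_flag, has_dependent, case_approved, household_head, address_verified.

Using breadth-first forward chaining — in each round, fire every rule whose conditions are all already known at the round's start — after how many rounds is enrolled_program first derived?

4

Round 1 fires (ii), (vi), (vii), (x), (xviii), giving age_verified, eligible_subsidy, cond_3, application_complete, resident.
Round 2 fires (iv), (xv), (xix), giving cond_4, citizen, has_valid_id.
Round 3 fires (ix), (xii), (xiv), giving cond_8, identity_verified, exempt_fee.
Round 4 fires (i), (xi), giving enrolled_program, over_18.
enrolled_program first appears in round 4.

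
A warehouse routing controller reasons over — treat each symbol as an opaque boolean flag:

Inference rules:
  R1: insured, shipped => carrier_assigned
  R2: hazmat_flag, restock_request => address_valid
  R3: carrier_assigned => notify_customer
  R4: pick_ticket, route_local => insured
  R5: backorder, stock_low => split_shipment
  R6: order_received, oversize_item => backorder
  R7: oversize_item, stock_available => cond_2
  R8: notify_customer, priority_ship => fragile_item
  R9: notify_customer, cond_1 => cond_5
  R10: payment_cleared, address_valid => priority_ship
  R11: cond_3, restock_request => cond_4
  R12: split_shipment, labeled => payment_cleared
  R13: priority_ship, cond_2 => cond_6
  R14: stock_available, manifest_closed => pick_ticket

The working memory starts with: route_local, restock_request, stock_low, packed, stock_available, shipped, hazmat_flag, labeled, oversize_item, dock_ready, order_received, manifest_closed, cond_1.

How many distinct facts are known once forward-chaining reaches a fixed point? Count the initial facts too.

26

Round 1 fires R2, R6, R7, R14, giving address_valid, backorder, cond_2, pick_ticket.
Round 2 fires R4, R5, giving insured, split_shipment.
Round 3 fires R1, R12, giving carrier_assigned, payment_cleared.
Round 4 fires R3, R10, giving notify_customer, priority_ship.
Round 5 fires R8, R9, R13, giving fragile_item, cond_5, cond_6.
Closure: {address_valid, backorder, carrier_assigned, cond_1, cond_2, cond_5, cond_6, dock_ready, fragile_item, hazmat_flag, insured, labeled, manifest_closed, notify_customer, order_received, oversize_item, packed, payment_cleared, pick_ticket, priority_ship, restock_request, route_local, shipped, split_shipment, stock_available, stock_low} — 26 facts.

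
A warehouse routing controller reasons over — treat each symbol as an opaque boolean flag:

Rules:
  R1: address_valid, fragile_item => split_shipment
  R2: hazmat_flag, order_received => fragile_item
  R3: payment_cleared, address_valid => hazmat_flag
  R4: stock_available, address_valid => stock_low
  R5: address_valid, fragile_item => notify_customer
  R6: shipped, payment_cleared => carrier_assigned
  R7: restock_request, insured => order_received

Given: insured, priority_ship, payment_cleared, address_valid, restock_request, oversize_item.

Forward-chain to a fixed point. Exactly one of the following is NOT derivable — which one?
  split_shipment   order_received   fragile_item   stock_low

Round 1: R3 [payment_cleared, address_valid => hazmat_flag]; R7 [restock_request, insured => order_received]. New: hazmat_flag, order_received.
Round 2: R2 [hazmat_flag, order_received => fragile_item]. New: fragile_item.
Round 3: R1 [address_valid, fragile_item => split_shipment]; R5 [address_valid, fragile_item => notify_customer]. New: split_shipment, notify_customer.
Derived: fragile_item (round 2), split_shipment (round 3), order_received (round 1). stock_low never appears in any round.

stock_low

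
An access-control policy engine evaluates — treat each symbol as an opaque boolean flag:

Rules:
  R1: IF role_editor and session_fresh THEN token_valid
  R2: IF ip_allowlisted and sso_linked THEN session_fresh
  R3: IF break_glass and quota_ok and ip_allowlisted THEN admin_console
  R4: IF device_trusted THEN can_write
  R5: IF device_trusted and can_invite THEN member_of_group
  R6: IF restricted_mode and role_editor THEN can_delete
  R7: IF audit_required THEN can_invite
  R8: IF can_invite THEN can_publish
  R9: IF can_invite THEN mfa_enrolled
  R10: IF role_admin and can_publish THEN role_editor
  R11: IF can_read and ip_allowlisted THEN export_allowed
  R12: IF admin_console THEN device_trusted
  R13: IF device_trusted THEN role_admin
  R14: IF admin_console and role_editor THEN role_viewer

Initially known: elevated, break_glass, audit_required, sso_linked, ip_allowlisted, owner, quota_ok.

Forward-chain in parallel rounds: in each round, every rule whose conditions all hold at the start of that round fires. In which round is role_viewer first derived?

5

[1] R2 [IF ip_allowlisted and sso_linked THEN session_fresh]; R3 [IF break_glass and quota_ok and ip_allowlisted THEN admin_console]; R7 [IF audit_required THEN can_invite]. ⇒ new: session_fresh, admin_console, can_invite.
[2] R8 [IF can_invite THEN can_publish]; R9 [IF can_invite THEN mfa_enrolled]; R12 [IF admin_console THEN device_trusted]. ⇒ new: can_publish, mfa_enrolled, device_trusted.
[3] R4 [IF device_trusted THEN can_write]; R5 [IF device_trusted and can_invite THEN member_of_group]; R13 [IF device_trusted THEN role_admin]. ⇒ new: can_write, member_of_group, role_admin.
[4] R10 [IF role_admin and can_publish THEN role_editor]. ⇒ new: role_editor.
[5] R1 [IF role_editor and session_fresh THEN token_valid]; R14 [IF admin_console and role_editor THEN role_viewer]. ⇒ new: token_valid, role_viewer.
role_viewer first appears in round 5.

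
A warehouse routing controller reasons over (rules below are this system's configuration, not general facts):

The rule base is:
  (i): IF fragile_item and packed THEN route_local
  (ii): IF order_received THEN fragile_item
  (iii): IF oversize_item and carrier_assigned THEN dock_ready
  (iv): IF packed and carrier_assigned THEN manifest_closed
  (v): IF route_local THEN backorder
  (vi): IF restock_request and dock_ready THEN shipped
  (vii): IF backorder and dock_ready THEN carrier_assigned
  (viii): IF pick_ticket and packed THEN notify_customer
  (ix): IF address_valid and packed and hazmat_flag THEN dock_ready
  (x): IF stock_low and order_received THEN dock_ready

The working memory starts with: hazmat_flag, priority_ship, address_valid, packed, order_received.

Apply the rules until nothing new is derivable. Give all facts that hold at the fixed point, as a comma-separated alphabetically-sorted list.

Round 1: (ii) [IF order_received THEN fragile_item]; (ix) [IF address_valid and packed and hazmat_flag THEN dock_ready]. Adds fragile_item, dock_ready.
Round 2: (i) [IF fragile_item and packed THEN route_local]. Adds route_local.
Round 3: (v) [IF route_local THEN backorder]. Adds backorder.
Round 4: (vii) [IF backorder and dock_ready THEN carrier_assigned]. Adds carrier_assigned.
Round 5: (iv) [IF packed and carrier_assigned THEN manifest_closed]. Adds manifest_closed.

address_valid, backorder, carrier_assigned, dock_ready, fragile_item, hazmat_flag, manifest_closed, order_received, packed, priority_ship, route_local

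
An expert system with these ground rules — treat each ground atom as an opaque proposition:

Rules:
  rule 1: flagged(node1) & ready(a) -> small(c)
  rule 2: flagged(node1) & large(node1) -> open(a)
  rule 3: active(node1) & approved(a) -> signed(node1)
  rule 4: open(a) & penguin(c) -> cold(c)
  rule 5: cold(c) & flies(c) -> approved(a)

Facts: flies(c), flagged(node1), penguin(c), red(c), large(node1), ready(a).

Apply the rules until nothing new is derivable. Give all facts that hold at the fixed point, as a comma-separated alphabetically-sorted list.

approved(a), cold(c), flagged(node1), flies(c), large(node1), open(a), penguin(c), ready(a), red(c), small(c)

[1] rule 1 [flagged(node1) & ready(a) -> small(c)]; rule 2 [flagged(node1) & large(node1) -> open(a)]. ⇒ new: small(c), open(a).
[2] rule 4 [open(a) & penguin(c) -> cold(c)]. ⇒ new: cold(c).
[3] rule 5 [cold(c) & flies(c) -> approved(a)]. ⇒ new: approved(a).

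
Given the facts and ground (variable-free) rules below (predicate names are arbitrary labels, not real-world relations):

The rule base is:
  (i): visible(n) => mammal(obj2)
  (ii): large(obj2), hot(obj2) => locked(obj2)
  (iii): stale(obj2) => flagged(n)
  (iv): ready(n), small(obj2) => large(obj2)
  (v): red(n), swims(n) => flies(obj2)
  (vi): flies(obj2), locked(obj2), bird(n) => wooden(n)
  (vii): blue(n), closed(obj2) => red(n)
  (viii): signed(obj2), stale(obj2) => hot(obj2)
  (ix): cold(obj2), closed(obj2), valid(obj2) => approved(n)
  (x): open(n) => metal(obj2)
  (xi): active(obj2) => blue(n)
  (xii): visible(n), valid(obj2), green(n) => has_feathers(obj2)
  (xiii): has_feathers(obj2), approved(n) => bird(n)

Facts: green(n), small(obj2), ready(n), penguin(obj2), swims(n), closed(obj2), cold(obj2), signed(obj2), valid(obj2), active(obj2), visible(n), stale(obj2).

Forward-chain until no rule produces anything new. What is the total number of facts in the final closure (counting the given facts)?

Round 1 fires (i), (iii), (iv), (viii), (ix), (xi), (xii), giving mammal(obj2), flagged(n), large(obj2), hot(obj2), approved(n), blue(n), has_feathers(obj2).
Round 2 fires (ii), (vii), (xiii), giving locked(obj2), red(n), bird(n).
Round 3 fires (v), giving flies(obj2).
Round 4 fires (vi), giving wooden(n).
Closure: {active(obj2), approved(n), bird(n), blue(n), closed(obj2), cold(obj2), flagged(n), flies(obj2), green(n), has_feathers(obj2), hot(obj2), large(obj2), locked(obj2), mammal(obj2), penguin(obj2), ready(n), red(n), signed(obj2), small(obj2), stale(obj2), swims(n), valid(obj2), visible(n), wooden(n)} — 24 facts.

24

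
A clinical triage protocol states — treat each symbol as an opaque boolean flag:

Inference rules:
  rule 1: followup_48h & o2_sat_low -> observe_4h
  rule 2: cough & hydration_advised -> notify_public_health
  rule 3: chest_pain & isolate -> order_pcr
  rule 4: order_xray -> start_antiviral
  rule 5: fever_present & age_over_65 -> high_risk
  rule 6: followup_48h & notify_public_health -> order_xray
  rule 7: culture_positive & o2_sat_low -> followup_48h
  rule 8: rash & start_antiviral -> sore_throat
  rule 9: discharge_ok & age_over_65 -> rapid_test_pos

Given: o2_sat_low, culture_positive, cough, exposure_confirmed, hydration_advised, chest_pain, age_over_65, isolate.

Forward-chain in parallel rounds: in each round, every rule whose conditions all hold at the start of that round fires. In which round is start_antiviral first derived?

Round 1: rule 2 [cough & hydration_advised -> notify_public_health]; rule 3 [chest_pain & isolate -> order_pcr]; rule 7 [culture_positive & o2_sat_low -> followup_48h]. New: notify_public_health, order_pcr, followup_48h.
Round 2: rule 1 [followup_48h & o2_sat_low -> observe_4h]; rule 6 [followup_48h & notify_public_health -> order_xray]. New: observe_4h, order_xray.
Round 3: rule 4 [order_xray -> start_antiviral]. New: start_antiviral.
start_antiviral first appears in round 3.

3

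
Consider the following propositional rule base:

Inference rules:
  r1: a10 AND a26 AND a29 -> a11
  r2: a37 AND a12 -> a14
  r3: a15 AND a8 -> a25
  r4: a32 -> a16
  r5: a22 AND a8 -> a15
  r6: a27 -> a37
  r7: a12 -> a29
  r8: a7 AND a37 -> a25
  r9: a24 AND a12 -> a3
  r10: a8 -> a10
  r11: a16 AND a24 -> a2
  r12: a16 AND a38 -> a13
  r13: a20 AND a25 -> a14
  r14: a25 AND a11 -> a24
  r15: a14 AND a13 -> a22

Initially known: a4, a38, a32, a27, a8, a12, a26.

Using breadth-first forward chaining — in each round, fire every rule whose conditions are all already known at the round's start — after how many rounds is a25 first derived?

5

Round 1 fires r4, r6, r7, r10, giving a16, a37, a29, a10.
Round 2 fires r1, r2, r12, giving a11, a14, a13.
Round 3 fires r15, giving a22.
Round 4 fires r5, giving a15.
Round 5 fires r3, giving a25.
a25 first appears in round 5.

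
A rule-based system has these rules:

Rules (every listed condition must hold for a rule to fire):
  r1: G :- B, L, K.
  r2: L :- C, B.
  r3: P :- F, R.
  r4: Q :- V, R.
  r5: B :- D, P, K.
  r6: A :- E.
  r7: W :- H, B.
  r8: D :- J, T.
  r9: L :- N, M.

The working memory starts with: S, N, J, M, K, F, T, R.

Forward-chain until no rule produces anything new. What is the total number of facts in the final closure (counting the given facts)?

13

Round 1: r3 [P :- F, R.]; r8 [D :- J, T.]; r9 [L :- N, M.]. Adds P, D, L.
Round 2: r5 [B :- D, P, K.]. Adds B.
Round 3: r1 [G :- B, L, K.]. Adds G.
Closure: {B, D, F, G, J, K, L, M, N, P, R, S, T} — 13 facts.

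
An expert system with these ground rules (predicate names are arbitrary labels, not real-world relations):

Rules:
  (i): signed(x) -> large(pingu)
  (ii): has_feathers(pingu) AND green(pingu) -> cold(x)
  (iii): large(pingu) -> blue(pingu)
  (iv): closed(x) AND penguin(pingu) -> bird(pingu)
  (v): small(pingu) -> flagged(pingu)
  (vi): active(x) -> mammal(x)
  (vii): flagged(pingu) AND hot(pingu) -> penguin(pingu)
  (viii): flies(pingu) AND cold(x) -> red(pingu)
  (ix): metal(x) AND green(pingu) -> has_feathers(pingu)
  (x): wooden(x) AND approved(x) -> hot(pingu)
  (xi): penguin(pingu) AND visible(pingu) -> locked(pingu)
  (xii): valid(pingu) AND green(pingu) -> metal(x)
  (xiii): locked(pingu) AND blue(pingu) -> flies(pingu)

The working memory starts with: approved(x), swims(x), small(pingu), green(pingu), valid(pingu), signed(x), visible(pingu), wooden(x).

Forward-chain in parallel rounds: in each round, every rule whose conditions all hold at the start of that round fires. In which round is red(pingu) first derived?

5

[1] (i) [signed(x) -> large(pingu)]; (v) [small(pingu) -> flagged(pingu)]; (x) [wooden(x) AND approved(x) -> hot(pingu)]; (xii) [valid(pingu) AND green(pingu) -> metal(x)]. ⇒ new: large(pingu), flagged(pingu), hot(pingu), metal(x).
[2] (iii) [large(pingu) -> blue(pingu)]; (vii) [flagged(pingu) AND hot(pingu) -> penguin(pingu)]; (ix) [metal(x) AND green(pingu) -> has_feathers(pingu)]. ⇒ new: blue(pingu), penguin(pingu), has_feathers(pingu).
[3] (ii) [has_feathers(pingu) AND green(pingu) -> cold(x)]; (xi) [penguin(pingu) AND visible(pingu) -> locked(pingu)]. ⇒ new: cold(x), locked(pingu).
[4] (xiii) [locked(pingu) AND blue(pingu) -> flies(pingu)]. ⇒ new: flies(pingu).
[5] (viii) [flies(pingu) AND cold(x) -> red(pingu)]. ⇒ new: red(pingu).
red(pingu) first appears in round 5.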